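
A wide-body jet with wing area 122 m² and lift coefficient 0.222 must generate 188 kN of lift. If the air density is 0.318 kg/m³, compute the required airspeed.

L = ½ρv²S·CL ⇒ v = √(2L/(ρ·S·CL))
v = √(2 × 1.88×10^5 / (0.318 × 122 × 0.222)) = √43660 = 209 m/s

v = 209 m/s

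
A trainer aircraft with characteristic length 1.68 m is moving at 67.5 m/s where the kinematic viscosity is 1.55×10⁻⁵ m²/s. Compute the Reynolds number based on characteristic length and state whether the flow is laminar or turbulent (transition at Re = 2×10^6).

Re = 7.32×10^6 (turbulent)

Re = v·c/ν = 67.5 × 1.68 / (1.55×10⁻⁵) = 7.32×10^6
Since 7.32×10^6 > 2×10^6, the flow is turbulent.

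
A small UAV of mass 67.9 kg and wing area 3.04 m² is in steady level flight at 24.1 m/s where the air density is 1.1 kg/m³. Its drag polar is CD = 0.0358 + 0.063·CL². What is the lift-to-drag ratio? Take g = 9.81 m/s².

In steady level flight, lift balances weight: W = mg = 67.9 × 9.81 = 666.1 N.
Dynamic pressure q = 0.5 × 1.1 × 24.1² = 319.4 Pa.
Required CL = L/(qS) = 666.1/(319.4·3.04) = 0.6859.
CD = 0.0358 + 0.063 × 0.6859² = 0.06544.
L/D = CL/CD = 0.6859 / 0.06544 = 10.5

L/D = 10.5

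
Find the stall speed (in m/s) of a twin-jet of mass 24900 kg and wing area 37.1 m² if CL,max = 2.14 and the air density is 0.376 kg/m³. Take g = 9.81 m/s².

V_stall = 128 m/s

Stall occurs when L = W at CL,max. W = mg = 24900 × 9.81 = 2.443×10^5 N.
From L = ½ρV²S·CL,max = W: V_stall = √(2W/(ρSCL,max)) = √(2·2.443×10^5/(0.376·37.1·2.14))
V_stall = √16370 = 128 m/s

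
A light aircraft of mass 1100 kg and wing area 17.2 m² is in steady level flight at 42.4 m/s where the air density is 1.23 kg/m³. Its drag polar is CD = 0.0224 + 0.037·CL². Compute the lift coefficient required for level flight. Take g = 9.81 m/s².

Level flight ⇒ L = W = m·g = 1100 × 9.81 = 10791 N.
Dynamic pressure q = 0.5 × 1.23 × 42.4² = 1106 Pa.
Required CL = L/(qS) = 10791/(1106·17.2) = 0.5674.

CL = 0.567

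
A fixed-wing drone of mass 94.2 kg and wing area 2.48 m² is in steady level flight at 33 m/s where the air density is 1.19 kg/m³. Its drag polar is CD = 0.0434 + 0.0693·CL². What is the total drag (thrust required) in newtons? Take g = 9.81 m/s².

Weight W = mg = 94.2 × 9.81 = 924.1 N; in level flight L = W.
Dynamic pressure q = 0.5 × 1.19 × 33² = 648 Pa.
CL = W/(q·S) = 924.1 / (648 × 2.48) = 0.5751.
CD = 0.0434 + 0.0693 × 0.5751² = 0.06632.
D = q·S·CD = 648 × 2.48 × 0.06632 = 106.6 N

D = 107 N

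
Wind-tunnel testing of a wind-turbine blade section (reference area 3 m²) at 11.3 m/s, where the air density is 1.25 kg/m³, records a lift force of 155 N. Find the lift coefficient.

From L = ½ρv²S·CL, rearranging gives CL = 2L/(ρv²S).
CL = 2 × 155 / (1.25 × 11.3² × 3) = 0.647

CL = 0.647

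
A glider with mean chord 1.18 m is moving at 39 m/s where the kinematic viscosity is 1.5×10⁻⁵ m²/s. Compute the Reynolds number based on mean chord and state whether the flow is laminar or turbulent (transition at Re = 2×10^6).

Re = 3.07×10^6 (turbulent)

Re = v·c/ν = 39 × 1.18 / (1.5×10⁻⁵) = 3.07×10^6
Since 3.07×10^6 > 2×10^6, the flow is turbulent.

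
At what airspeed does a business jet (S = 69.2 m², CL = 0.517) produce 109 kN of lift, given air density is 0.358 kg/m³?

v = 130 m/s

L = ½ρv²S·CL ⇒ v = √(2L/(ρ·S·CL))
v = √(2 × 1.09×10^5 / (0.358 × 69.2 × 0.517)) = √17020 = 130 m/s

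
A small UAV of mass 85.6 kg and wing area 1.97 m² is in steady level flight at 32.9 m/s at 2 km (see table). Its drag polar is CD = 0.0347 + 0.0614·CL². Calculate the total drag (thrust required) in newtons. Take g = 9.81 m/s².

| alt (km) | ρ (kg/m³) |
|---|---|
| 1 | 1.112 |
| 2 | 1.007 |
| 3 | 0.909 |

At 2 km, from the table: ρ = 1.007 kg/m³.
In steady level flight, lift balances weight: W = mg = 85.6 × 9.81 = 839.74 N.
q = ½ρv² = ½ × 1.007 × 32.9² = 545 Pa.
CL = 2W/(ρv²S) = 2×839.74/(1.007×32.9²×1.97) = 0.7821.
CD = 0.0347 + 0.0614 × 0.7821² = 0.07226.
D = q·S·CD = 545 × 1.97 × 0.07226 = 77.58 N

D = 77.6 N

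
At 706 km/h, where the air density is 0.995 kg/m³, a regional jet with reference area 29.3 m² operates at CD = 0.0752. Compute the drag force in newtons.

D = 42200 N

Convert speed: v = 706 km/h ÷ 3.6 = 196.1 m/s.
D = ½ρv²S·CD = ½ × 0.995 × 196.1² × 29.3 × 0.0752 = 42200 N ≈ 42.2 kN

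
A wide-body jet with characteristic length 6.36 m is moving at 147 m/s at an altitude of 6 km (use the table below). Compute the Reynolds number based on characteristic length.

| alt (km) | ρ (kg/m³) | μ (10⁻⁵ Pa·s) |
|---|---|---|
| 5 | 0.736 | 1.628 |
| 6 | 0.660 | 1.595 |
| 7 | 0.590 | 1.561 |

Re = 3.87×10^7

At 6 km, from the table: ρ = 0.660 kg/m³, μ = 1.595×10⁻⁵ Pa·s.
Re = ρ·v·c/μ = 0.66 × 147 × 6.36 / (1.595×10⁻⁵) = 3.87×10^7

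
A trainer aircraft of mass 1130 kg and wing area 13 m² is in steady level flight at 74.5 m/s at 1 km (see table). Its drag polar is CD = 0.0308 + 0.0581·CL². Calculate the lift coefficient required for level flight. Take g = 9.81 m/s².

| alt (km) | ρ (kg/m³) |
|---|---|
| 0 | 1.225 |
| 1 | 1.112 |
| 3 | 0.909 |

CL = 0.276

At 1 km, from the table: ρ = 1.112 kg/m³.
Weight W = mg = 1130 × 9.81 = 11085 N; in level flight L = W.
q = ½ρv² = ½ × 1.112 × 74.5² = 3086 Pa.
Required CL = L/(qS) = 11085/(3086·13) = 0.2763.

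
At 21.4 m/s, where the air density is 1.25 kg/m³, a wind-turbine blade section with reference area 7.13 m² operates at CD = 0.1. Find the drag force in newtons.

D = ½ρv²S·CD = ½ × 1.25 × 21.4² × 7.13 × 0.1 = 204 N

D = 204 N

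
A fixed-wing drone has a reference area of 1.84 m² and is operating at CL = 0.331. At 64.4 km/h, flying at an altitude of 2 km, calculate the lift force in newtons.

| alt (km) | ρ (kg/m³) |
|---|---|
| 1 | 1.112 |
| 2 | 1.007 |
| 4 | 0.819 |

At 2 km, from the table: ρ = 1.007 kg/m³.
Convert speed: v = 64.4 km/h ÷ 3.6 = 17.89 m/s.
L = ½ρv²S·CL = ½ × 1.007 × 17.89² × 1.84 × 0.331 = 98.1 N

L = 98.1 N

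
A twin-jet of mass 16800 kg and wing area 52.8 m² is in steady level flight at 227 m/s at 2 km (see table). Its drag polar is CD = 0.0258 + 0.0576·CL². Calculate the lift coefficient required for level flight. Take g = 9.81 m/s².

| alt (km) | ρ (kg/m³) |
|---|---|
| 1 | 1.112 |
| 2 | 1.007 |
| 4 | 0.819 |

CL = 0.12

At 2 km, from the table: ρ = 1.007 kg/m³.
Weight W = mg = 16800 × 9.81 = 1.6481×10^5 N; in level flight L = W.
q = ½ρv² = ½ × 1.007 × 227² = 25940 Pa.
Required CL = L/(qS) = 1.6481×10^5/(25940·52.8) = 0.1203.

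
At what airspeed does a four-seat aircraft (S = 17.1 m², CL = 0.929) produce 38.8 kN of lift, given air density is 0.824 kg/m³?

v = 77 m/s

L = ½ρv²S·CL ⇒ v = √(2L/(ρ·S·CL))
v = √(2 × 38800 / (0.824 × 17.1 × 0.929)) = √5928 = 77 m/s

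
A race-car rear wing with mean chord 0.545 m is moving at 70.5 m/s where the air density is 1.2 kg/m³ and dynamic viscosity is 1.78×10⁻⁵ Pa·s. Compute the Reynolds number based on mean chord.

Re = 2.59×10^6

Re = ρ·v·c/μ = 1.2 × 70.5 × 0.545 / (1.78×10⁻⁵) = 2.59×10^6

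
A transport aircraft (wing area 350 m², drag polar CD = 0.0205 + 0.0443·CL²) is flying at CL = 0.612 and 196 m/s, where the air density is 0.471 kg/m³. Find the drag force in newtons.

CD = 0.0205 + 0.0443 × 0.612² = 0.03709
D = ½ρv²S·CD = ½ × 0.471 × 196² × 350 × 0.03709 = 1.17×10^5 N

D = 1.17×10^5 N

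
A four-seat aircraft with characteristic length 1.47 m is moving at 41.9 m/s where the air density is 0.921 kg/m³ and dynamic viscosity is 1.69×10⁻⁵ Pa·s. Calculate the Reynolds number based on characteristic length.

Re = 3.36×10^6

Re = ρ·v·c/μ = 0.921 × 41.9 × 1.47 / (1.69×10⁻⁵) = 3.36×10^6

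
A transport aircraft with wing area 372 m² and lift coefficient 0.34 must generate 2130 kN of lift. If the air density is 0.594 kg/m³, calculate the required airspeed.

L = ½ρv²S·CL ⇒ v = √(2L/(ρ·S·CL))
v = √(2 × 2.13×10^6 / (0.594 × 372 × 0.34)) = √56700 = 238 m/s

v = 238 m/s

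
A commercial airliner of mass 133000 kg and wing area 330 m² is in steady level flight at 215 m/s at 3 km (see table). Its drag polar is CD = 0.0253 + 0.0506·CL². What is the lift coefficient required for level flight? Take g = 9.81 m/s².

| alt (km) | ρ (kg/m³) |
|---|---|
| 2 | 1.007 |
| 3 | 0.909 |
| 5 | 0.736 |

CL = 0.188

At 3 km, from the table: ρ = 0.909 kg/m³.
Weight W = mg = 133000 × 9.81 = 1.3047×10^6 N; in level flight L = W.
Dynamic pressure q = 0.5 × 0.909 × 215² = 21010 Pa.
CL = 2W/(ρv²S) = 2×1.3047×10^6/(0.909×215²×330) = 0.1882.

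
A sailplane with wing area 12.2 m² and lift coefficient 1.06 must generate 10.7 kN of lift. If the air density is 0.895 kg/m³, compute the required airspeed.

v = 43 m/s

L = ½ρv²S·CL ⇒ v = √(2L/(ρ·S·CL))
v = √(2 × 10700 / (0.895 × 12.2 × 1.06)) = √1849 = 43 m/s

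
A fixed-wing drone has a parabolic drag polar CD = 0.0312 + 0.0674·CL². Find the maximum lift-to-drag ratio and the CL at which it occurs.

(L/D)max = 10.9, at CL = 0.68

For CD = CD0 + K·CL², (L/D)max occurs at CL* = √(CD0/K) and equals 1/(2√(K·CD0)).
(L/D)max = 1/(2√(0.0674 × 0.0312)) = 1/(2 × 0.04586) = 10.9
CL* = √(0.0312/0.0674) = 0.68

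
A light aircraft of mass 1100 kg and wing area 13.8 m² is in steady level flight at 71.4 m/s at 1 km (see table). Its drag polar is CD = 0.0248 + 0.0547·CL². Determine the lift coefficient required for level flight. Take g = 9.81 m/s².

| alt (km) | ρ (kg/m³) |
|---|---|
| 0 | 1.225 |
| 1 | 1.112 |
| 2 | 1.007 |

CL = 0.276

At 1 km, from the table: ρ = 1.112 kg/m³.
Weight W = mg = 1100 × 9.81 = 10791 N; in level flight L = W.
Dynamic pressure q = 0.5 × 1.112 × 71.4² = 2834 Pa.
CL = 2W/(ρv²S) = 2×10791/(1.112×71.4²×13.8) = 0.2759.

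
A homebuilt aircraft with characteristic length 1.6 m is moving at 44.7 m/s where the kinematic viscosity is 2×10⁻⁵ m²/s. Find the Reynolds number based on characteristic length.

Re = 3.58×10^6

Re = v·c/ν = 44.7 × 1.6 / (2×10⁻⁵) = 3.58×10^6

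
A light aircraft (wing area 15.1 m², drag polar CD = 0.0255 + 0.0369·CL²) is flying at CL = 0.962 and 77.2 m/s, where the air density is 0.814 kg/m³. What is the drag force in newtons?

CD = 0.0255 + 0.0369 × 0.962² = 0.05965
D = ½ρv²S·CD = ½ × 0.814 × 77.2² × 15.1 × 0.05965 = 2180 N

D = 2180 N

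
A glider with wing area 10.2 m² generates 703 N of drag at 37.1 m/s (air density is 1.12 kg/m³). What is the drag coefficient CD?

From D = ½ρv²S·CD, rearranging gives CD = 2D/(ρv²S).
CD = 2 × 703 / (1.12 × 37.1² × 10.2) = 0.0894

CD = 0.0894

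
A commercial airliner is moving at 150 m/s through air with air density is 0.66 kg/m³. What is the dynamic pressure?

q = ½ρv² = ½ × 0.66 × 150² = 7420 Pa

q = 7420 Pa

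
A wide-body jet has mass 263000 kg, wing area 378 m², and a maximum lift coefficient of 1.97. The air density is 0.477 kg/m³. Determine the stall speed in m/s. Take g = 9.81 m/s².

At stall, lift equals weight: L = W = m·g = 263000 × 9.81 = 2.58×10^6 N.
From L = ½ρV²S·CL,max = W: V_stall = √(2W/(ρSCL,max)) = √(2·2.58×10^6/(0.477·378·1.97))
V_stall = √14530 = 121 m/s

V_stall = 121 m/s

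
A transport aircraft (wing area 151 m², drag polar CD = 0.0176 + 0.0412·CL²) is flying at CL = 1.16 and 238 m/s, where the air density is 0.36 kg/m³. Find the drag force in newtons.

D = 1.12×10^5 N

CD = 0.0176 + 0.0412 × 1.16² = 0.07304
D = ½ρv²S·CD = ½ × 0.36 × 238² × 151 × 0.07304 = 1.12×10^5 N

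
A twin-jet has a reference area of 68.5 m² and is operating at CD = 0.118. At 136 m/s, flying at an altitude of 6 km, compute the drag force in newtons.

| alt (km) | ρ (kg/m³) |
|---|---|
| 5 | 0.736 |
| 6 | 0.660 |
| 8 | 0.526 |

At 6 km, from the table: ρ = 0.660 kg/m³.
D = ½ρv²S·CD = ½ × 0.66 × 136² × 68.5 × 0.118 = 49300 N ≈ 49.3 kN

D = 49300 N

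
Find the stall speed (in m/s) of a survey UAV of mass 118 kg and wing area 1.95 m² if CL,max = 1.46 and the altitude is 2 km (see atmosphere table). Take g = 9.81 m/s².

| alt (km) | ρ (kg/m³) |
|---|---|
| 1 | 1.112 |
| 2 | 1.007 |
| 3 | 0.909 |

At 2 km, from the table: ρ = 1.007 kg/m³.
Weight W = mg = 118 × 9.81 = 1158 N.
From L = ½ρV²S·CL,max = W: V_stall = √(2W/(ρSCL,max)) = √(2·1158/(1.007·1.95·1.46))
V_stall = √807.5 = 28.4 m/s

V_stall = 28.4 m/s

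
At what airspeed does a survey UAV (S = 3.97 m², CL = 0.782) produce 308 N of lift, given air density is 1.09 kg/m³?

v = 13.5 m/s

L = ½ρv²S·CL ⇒ v = √(2L/(ρ·S·CL))
v = √(2 × 308 / (1.09 × 3.97 × 0.782)) = √182 = 13.5 m/s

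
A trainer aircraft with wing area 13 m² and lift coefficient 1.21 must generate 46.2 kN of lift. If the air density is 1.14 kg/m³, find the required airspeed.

L = ½ρv²S·CL ⇒ v = √(2L/(ρ·S·CL))
v = √(2 × 46200 / (1.14 × 13 × 1.21)) = √5153 = 71.8 m/s

v = 71.8 m/s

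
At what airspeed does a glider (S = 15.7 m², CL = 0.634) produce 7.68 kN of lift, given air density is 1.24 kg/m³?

L = ½ρv²S·CL ⇒ v = √(2L/(ρ·S·CL))
v = √(2 × 7680 / (1.24 × 15.7 × 0.634)) = √1244 = 35.3 m/s

v = 35.3 m/s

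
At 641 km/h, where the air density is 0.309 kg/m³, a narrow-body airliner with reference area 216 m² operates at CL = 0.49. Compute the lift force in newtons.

Convert speed: v = 641 km/h ÷ 3.6 = 178.1 m/s.
Dynamic pressure q = ½ρv² = ½ × 0.309 × 178.1² = 4898 Pa.
L = q·S·CL = 4898 × 216 × 0.49 = 5.18×10^5 N ≈ 518 kN

L = 5.18×10^5 N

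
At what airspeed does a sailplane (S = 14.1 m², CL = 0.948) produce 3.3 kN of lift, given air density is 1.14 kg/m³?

L = ½ρv²S·CL ⇒ v = √(2L/(ρ·S·CL))
v = √(2 × 3300 / (1.14 × 14.1 × 0.948)) = √433.1 = 20.8 m/s

v = 20.8 m/s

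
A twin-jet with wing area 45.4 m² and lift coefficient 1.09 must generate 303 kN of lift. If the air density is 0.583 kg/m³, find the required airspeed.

L = ½ρv²S·CL ⇒ v = √(2L/(ρ·S·CL))
v = √(2 × 3.03×10^5 / (0.583 × 45.4 × 1.09)) = √21000 = 145 m/s

v = 145 m/s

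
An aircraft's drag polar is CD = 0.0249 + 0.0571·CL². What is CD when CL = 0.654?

CD = 0.0249 + 0.0571 × 0.654² = 0.0249 + 0.02442 = 0.0493

CD = 0.0493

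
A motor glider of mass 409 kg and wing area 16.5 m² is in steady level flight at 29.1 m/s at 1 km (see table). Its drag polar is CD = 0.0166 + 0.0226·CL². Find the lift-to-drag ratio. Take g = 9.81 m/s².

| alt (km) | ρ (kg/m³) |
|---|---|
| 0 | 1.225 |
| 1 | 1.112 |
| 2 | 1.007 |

At 1 km, from the table: ρ = 1.112 kg/m³.
Weight W = mg = 409 × 9.81 = 4012.3 N; in level flight L = W.
q = ½ρv² = ½ × 1.112 × 29.1² = 470.8 Pa.
CL = W/(q·S) = 4012.3 / (470.8 × 16.5) = 0.5165.
CD = 0.0166 + 0.0226 × 0.5165² = 0.02263.
L/D = CL/CD = 0.5165 / 0.02263 = 22.8

L/D = 22.8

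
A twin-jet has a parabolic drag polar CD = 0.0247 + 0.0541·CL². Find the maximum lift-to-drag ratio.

For CD = CD0 + K·CL², (L/D)max occurs at CL* = √(CD0/K) and equals 1/(2√(K·CD0)).
(L/D)max = 1/(2√(0.0541 × 0.0247)) = 1/(2 × 0.03656) = 13.7

(L/D)max = 13.7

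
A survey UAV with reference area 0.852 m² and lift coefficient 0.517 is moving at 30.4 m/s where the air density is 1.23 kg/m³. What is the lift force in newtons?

L = 250 N

L = ½ρv²S·CL = ½ × 1.23 × 30.4² × 0.852 × 0.517 = 250 N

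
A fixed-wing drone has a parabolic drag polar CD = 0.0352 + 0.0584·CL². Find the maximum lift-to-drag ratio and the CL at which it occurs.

(L/D)max = 11, at CL = 0.776

For CD = CD0 + K·CL², (L/D)max occurs at CL* = √(CD0/K) and equals 1/(2√(K·CD0)).
(L/D)max = 1/(2√(0.0584 × 0.0352)) = 1/(2 × 0.04534) = 11
CL* = √(0.0352/0.0584) = 0.776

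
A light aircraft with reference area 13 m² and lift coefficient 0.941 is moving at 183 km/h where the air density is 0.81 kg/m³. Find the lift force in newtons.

Convert speed: v = 183 km/h ÷ 3.6 = 50.83 m/s.
Dynamic pressure q = ½ρv² = ½ × 0.81 × 50.83² = 1047 Pa.
L = q·S·CL = 1047 × 13 × 0.941 = 12800 N ≈ 12.8 kN

L = 12800 N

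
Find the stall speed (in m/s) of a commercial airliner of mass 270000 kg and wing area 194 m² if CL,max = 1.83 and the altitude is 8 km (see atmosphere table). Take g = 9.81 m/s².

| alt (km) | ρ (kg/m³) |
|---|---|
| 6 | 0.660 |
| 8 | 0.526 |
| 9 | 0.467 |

At 8 km, from the table: ρ = 0.526 kg/m³.
Stall occurs when L = W at CL,max. W = mg = 270000 × 9.81 = 2.649×10^6 N.
From L = ½ρV²S·CL,max = W: V_stall = √(2W/(ρSCL,max)) = √(2·2.649×10^6/(0.526·194·1.83))
V_stall = √28370 = 168 m/s

V_stall = 168 m/s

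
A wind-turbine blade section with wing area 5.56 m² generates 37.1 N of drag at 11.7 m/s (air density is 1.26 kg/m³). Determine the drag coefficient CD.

From D = ½ρv²S·CD, rearranging gives CD = 2D/(ρv²S).
CD = 2 × 37.1 / (1.26 × 11.7² × 5.56) = 0.0774

CD = 0.0774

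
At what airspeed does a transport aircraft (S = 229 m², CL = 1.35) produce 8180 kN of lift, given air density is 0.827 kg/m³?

v = 253 m/s

L = ½ρv²S·CL ⇒ v = √(2L/(ρ·S·CL))
v = √(2 × 8.18×10^6 / (0.827 × 229 × 1.35)) = √63990 = 253 m/s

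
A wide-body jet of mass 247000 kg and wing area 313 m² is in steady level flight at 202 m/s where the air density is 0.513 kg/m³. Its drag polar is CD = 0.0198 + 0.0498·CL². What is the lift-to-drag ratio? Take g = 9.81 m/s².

Weight W = mg = 247000 × 9.81 = 2.4231×10^6 N; in level flight L = W.
q = ½ρv² = ½ × 0.513 × 202² = 10470 Pa.
Required CL = L/(qS) = 2.4231×10^6/(10470·313) = 0.7397.
CD = 0.0198 + 0.0498 × 0.7397² = 0.04705.
L/D = CL/CD = 0.7397 / 0.04705 = 15.7

L/D = 15.7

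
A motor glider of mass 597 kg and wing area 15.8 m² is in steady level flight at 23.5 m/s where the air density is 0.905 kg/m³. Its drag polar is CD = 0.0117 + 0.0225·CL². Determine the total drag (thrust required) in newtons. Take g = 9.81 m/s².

D = 242 N

In steady level flight, lift balances weight: W = mg = 597 × 9.81 = 5856.6 N.
Dynamic pressure q = 0.5 × 0.905 × 23.5² = 249.9 Pa.
Required CL = L/(qS) = 5856.6/(249.9·15.8) = 1.483.
CD = 0.0117 + 0.0225 × 1.483² = 0.0612.
D = q·S·CD = 249.9 × 15.8 × 0.0612 = 241.7 N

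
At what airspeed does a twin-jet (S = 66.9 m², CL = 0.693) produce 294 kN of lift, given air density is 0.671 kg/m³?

v = 137 m/s

L = ½ρv²S·CL ⇒ v = √(2L/(ρ·S·CL))
v = √(2 × 2.94×10^5 / (0.671 × 66.9 × 0.693)) = √18900 = 137 m/s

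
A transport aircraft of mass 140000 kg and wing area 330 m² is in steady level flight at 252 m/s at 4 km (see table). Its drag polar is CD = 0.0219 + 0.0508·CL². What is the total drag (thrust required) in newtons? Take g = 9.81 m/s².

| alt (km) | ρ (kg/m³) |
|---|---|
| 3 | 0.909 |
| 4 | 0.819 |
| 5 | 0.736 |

D = 1.99×10^5 N

At 4 km, from the table: ρ = 0.819 kg/m³.
In steady level flight, lift balances weight: W = mg = 140000 × 9.81 = 1.3734×10^6 N.
q = ½ρv² = ½ × 0.819 × 252² = 26000 Pa.
CL = 2W/(ρv²S) = 2×1.3734×10^6/(0.819×252²×330) = 0.16.
CD = 0.0219 + 0.0508 × 0.16² = 0.0232.
D = q·S·CD = 26000 × 330 × 0.0232 = 1.991×10^5 N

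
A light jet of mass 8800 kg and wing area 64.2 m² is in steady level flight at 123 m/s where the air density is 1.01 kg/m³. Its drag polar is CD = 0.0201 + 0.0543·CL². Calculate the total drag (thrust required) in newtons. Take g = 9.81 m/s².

Weight W = mg = 8800 × 9.81 = 86328 N; in level flight L = W.
Dynamic pressure q = 0.5 × 1.01 × 123² = 7640 Pa.
CL = 2W/(ρv²S) = 2×86328/(1.01×123²×64.2) = 0.176.
CD = 0.0201 + 0.0543 × 0.176² = 0.02178.
D = q·S·CD = 7640 × 64.2 × 0.02178 = 10680 N

D = 10700 N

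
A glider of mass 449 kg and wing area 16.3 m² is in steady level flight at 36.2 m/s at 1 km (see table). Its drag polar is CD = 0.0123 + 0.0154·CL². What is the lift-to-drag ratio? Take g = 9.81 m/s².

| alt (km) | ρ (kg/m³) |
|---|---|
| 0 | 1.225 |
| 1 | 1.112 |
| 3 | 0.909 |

At 1 km, from the table: ρ = 1.112 kg/m³.
Weight W = mg = 449 × 9.81 = 4404.7 N; in level flight L = W.
q = ½ρv² = ½ × 1.112 × 36.2² = 728.6 Pa.
CL = 2W/(ρv²S) = 2×4404.7/(1.112×36.2²×16.3) = 0.3709.
CD = 0.0123 + 0.0154 × 0.3709² = 0.01442.
L/D = CL/CD = 0.3709 / 0.01442 = 25.7

L/D = 25.7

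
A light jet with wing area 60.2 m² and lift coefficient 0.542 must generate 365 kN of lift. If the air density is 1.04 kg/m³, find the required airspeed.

L = ½ρv²S·CL ⇒ v = √(2L/(ρ·S·CL))
v = √(2 × 3.65×10^5 / (1.04 × 60.2 × 0.542)) = √21510 = 147 m/s

v = 147 m/s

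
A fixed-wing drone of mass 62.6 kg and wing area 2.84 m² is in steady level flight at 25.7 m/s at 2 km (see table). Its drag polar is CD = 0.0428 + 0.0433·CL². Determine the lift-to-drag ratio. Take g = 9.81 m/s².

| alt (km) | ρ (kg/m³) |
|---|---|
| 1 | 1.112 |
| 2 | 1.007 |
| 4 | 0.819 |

At 2 km, from the table: ρ = 1.007 kg/m³.
Level flight ⇒ L = W = m·g = 62.6 × 9.81 = 614.11 N.
q = ½ρv² = ½ × 1.007 × 25.7² = 332.6 Pa.
CL = 2W/(ρv²S) = 2×614.11/(1.007×25.7²×2.84) = 0.6502.
CD = 0.0428 + 0.0433 × 0.6502² = 0.06111.
L/D = CL/CD = 0.6502 / 0.06111 = 10.6

L/D = 10.6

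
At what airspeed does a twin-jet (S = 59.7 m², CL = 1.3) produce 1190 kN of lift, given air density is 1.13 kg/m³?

v = 165 m/s

L = ½ρv²S·CL ⇒ v = √(2L/(ρ·S·CL))
v = √(2 × 1.19×10^6 / (1.13 × 59.7 × 1.3)) = √27140 = 165 m/s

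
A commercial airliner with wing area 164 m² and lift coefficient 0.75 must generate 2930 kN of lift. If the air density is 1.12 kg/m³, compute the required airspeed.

v = 206 m/s

L = ½ρv²S·CL ⇒ v = √(2L/(ρ·S·CL))
v = √(2 × 2.93×10^6 / (1.12 × 164 × 0.75)) = √42540 = 206 m/s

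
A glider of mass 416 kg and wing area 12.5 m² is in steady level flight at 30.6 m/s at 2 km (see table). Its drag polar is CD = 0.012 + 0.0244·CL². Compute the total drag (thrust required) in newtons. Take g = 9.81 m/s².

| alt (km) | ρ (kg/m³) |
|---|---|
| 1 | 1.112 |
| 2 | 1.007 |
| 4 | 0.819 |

At 2 km, from the table: ρ = 1.007 kg/m³.
In steady level flight, lift balances weight: W = mg = 416 × 9.81 = 4081 N.
q = ½ρv² = ½ × 1.007 × 30.6² = 471.5 Pa.
CL = 2W/(ρv²S) = 2×4081/(1.007×30.6²×12.5) = 0.6925.
CD = 0.012 + 0.0244 × 0.6925² = 0.0237.
D = q·S·CD = 471.5 × 12.5 × 0.0237 = 139.7 N

D = 140 N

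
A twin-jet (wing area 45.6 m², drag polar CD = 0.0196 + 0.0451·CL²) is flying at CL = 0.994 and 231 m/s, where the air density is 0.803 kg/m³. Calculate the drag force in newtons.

CD = 0.0196 + 0.0451 × 0.994² = 0.06416
D = ½ρv²S·CD = ½ × 0.803 × 231² × 45.6 × 0.06416 = 62700 N

D = 62700 N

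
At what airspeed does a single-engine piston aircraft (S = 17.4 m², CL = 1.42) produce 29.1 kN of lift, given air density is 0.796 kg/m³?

v = 54.4 m/s

L = ½ρv²S·CL ⇒ v = √(2L/(ρ·S·CL))
v = √(2 × 29100 / (0.796 × 17.4 × 1.42)) = √2959 = 54.4 m/s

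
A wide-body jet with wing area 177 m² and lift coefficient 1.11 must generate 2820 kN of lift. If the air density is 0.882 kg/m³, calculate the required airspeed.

L = ½ρv²S·CL ⇒ v = √(2L/(ρ·S·CL))
v = √(2 × 2.82×10^6 / (0.882 × 177 × 1.11)) = √32550 = 180 m/s

v = 180 m/s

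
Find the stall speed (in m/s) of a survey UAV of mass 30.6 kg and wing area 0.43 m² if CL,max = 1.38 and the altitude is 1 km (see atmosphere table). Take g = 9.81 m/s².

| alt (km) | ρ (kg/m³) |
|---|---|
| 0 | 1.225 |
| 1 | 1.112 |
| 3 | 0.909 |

V_stall = 30.2 m/s

At 1 km, from the table: ρ = 1.112 kg/m³.
Stall occurs when L = W at CL,max. W = mg = 30.6 × 9.81 = 300.2 N.
From L = ½ρV²S·CL,max = W: V_stall = √(2W/(ρSCL,max)) = √(2·300.2/(1.112·0.43·1.38))
V_stall = √909.8 = 30.2 m/s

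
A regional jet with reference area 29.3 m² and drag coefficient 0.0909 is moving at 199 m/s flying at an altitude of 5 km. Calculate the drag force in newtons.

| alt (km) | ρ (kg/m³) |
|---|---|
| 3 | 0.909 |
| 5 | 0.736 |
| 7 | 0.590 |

D = 38800 N

At 5 km, from the table: ρ = 0.736 kg/m³.
Dynamic pressure q = ½ρv² = ½ × 0.736 × 199² = 14570 Pa.
D = q·S·CD = 14570 × 29.3 × 0.0909 = 38800 N ≈ 38.8 kN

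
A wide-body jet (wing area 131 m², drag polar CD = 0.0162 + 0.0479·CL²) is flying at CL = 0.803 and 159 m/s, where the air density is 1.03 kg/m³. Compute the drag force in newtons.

D = 80300 N

CD = 0.0162 + 0.0479 × 0.803² = 0.04709
D = ½ρv²S·CD = ½ × 1.03 × 159² × 131 × 0.04709 = 80300 N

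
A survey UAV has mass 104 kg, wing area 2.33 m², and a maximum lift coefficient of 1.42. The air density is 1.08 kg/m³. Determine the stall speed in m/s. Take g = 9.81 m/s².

Stall occurs when L = W at CL,max. W = mg = 104 × 9.81 = 1020 N.
V_stall = √(2W/(ρ·S·CL,max)) = √(2 × 1020 / (1.08 × 2.33 × 1.42))
V_stall = √571 = 23.9 m/s

V_stall = 23.9 m/s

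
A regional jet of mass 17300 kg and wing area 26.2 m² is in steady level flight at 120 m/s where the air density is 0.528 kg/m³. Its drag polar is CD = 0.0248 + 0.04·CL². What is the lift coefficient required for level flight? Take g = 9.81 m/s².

CL = 1.7

Level flight ⇒ L = W = m·g = 17300 × 9.81 = 1.6971×10^5 N.
q = ½ρv² = ½ × 0.528 × 120² = 3802 Pa.
Required CL = L/(qS) = 1.6971×10^5/(3802·26.2) = 1.704.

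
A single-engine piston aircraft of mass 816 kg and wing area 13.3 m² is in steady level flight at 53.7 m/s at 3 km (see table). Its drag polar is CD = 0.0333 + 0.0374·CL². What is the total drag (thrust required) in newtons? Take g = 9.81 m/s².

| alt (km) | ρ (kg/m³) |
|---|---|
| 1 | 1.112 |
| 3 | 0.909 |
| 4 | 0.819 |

At 3 km, from the table: ρ = 0.909 kg/m³.
Level flight ⇒ L = W = m·g = 816 × 9.81 = 8005 N.
q = ½ρv² = ½ × 0.909 × 53.7² = 1311 Pa.
CL = W/(q·S) = 8005 / (1311 × 13.3) = 0.4592.
CD = 0.0333 + 0.0374 × 0.4592² = 0.04119.
D = q·S·CD = 1311 × 13.3 × 0.04119 = 718 N

D = 718 N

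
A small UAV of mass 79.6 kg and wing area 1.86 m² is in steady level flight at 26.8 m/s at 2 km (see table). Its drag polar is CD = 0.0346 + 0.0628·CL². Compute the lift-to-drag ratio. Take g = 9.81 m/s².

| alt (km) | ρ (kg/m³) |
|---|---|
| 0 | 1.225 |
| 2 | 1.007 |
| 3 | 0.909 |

At 2 km, from the table: ρ = 1.007 kg/m³.
Level flight ⇒ L = W = m·g = 79.6 × 9.81 = 780.88 N.
Dynamic pressure q = 0.5 × 1.007 × 26.8² = 361.6 Pa.
CL = 2W/(ρv²S) = 2×780.88/(1.007×26.8²×1.86) = 1.161.
CD = 0.0346 + 0.0628 × 1.161² = 0.1192.
L/D = CL/CD = 1.161 / 0.1192 = 9.74

L/D = 9.74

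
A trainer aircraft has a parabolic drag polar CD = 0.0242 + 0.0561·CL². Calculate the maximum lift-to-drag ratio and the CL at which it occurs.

For CD = CD0 + K·CL², (L/D)max occurs at CL* = √(CD0/K) and equals 1/(2√(K·CD0)).
(L/D)max = 1/(2√(0.0561 × 0.0242)) = 1/(2 × 0.03685) = 13.6
CL* = √(0.0242/0.0561) = 0.657

(L/D)max = 13.6, at CL = 0.657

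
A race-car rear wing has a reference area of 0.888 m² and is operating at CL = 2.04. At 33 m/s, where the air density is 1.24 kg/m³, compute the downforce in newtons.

Dynamic pressure q = ½ρv² = ½ × 1.24 × 33² = 675.2 Pa.
L = q·S·CL = 675.2 × 0.888 × 2.04 = 1220 N

L = 1220 N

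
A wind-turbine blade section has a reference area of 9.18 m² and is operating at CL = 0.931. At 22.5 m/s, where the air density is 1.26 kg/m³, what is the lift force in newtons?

Dynamic pressure q = ½ρv² = ½ × 1.26 × 22.5² = 318.9 Pa.
L = q·S·CL = 318.9 × 9.18 × 0.931 = 2730 N

L = 2730 N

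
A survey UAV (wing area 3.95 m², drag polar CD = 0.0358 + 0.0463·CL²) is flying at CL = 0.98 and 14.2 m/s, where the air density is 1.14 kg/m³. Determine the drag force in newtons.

D = 36.4 N

CD = 0.0358 + 0.0463 × 0.98² = 0.08027
D = ½ρv²S·CD = ½ × 1.14 × 14.2² × 3.95 × 0.08027 = 36.4 N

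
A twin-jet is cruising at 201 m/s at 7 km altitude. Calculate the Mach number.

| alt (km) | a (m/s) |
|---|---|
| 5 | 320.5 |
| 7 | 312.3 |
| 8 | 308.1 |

At 7 km, from the table: a = 312.3 m/s.
M = v/a = 201 / 312.3 = 0.644

M = 0.644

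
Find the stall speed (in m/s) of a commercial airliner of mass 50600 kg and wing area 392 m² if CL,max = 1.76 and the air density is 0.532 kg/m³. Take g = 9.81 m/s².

Stall occurs when L = W at CL,max. W = mg = 50600 × 9.81 = 4.964×10^5 N.
From L = ½ρV²S·CL,max = W: V_stall = √(2W/(ρSCL,max)) = √(2·4.964×10^5/(0.532·392·1.76))
V_stall = √2705 = 52 m/s

V_stall = 52 m/s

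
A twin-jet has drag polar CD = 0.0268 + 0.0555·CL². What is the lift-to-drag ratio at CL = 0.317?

L/D = 9.79

CD = 0.0268 + 0.0555 × 0.317² = 0.03238
L/D = CL/CD = 0.317 / 0.03238 = 9.79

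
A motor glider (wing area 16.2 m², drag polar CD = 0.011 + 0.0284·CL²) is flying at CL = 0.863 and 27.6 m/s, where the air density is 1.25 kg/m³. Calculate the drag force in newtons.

CD = 0.011 + 0.0284 × 0.863² = 0.03215
D = ½ρv²S·CD = ½ × 1.25 × 27.6² × 16.2 × 0.03215 = 248 N

D = 248 N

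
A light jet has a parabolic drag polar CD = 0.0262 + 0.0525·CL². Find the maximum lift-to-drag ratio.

For CD = CD0 + K·CL², (L/D)max occurs at CL* = √(CD0/K) and equals 1/(2√(K·CD0)).
(L/D)max = 1/(2√(0.0525 × 0.0262)) = 1/(2 × 0.03709) = 13.5

(L/D)max = 13.5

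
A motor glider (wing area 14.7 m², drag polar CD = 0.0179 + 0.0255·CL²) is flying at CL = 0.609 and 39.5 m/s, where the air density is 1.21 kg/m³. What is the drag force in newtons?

D = 380 N

CD = 0.0179 + 0.0255 × 0.609² = 0.02736
D = ½ρv²S·CD = ½ × 1.21 × 39.5² × 14.7 × 0.02736 = 380 N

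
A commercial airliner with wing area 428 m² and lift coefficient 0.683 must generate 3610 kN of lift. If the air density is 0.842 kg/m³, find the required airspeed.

L = ½ρv²S·CL ⇒ v = √(2L/(ρ·S·CL))
v = √(2 × 3.61×10^6 / (0.842 × 428 × 0.683)) = √29330 = 171 m/s

v = 171 m/s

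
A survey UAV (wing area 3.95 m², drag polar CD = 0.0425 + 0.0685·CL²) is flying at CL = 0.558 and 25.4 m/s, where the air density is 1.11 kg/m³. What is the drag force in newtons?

CD = 0.0425 + 0.0685 × 0.558² = 0.06383
D = ½ρv²S·CD = ½ × 1.11 × 25.4² × 3.95 × 0.06383 = 90.3 N

D = 90.3 N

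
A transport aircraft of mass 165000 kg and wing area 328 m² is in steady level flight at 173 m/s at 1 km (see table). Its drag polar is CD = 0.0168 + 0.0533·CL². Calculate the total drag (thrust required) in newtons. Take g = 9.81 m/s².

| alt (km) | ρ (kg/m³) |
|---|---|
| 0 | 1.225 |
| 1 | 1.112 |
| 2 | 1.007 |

D = 1.17×10^5 N

At 1 km, from the table: ρ = 1.112 kg/m³.
In steady level flight, lift balances weight: W = mg = 165000 × 9.81 = 1.6186×10^6 N.
Dynamic pressure q = 0.5 × 1.112 × 173² = 16640 Pa.
CL = 2W/(ρv²S) = 2×1.6186×10^6/(1.112×173²×328) = 0.2966.
CD = 0.0168 + 0.0533 × 0.2966² = 0.02149.
D = q·S·CD = 16640 × 328 × 0.02149 = 1.173×10^5 N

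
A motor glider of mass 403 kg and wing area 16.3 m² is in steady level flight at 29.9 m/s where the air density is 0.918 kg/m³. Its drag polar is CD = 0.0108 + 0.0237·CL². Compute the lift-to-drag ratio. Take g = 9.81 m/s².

L/D = 31

In steady level flight, lift balances weight: W = mg = 403 × 9.81 = 3953.4 N.
Dynamic pressure q = 0.5 × 0.918 × 29.9² = 410.4 Pa.
CL = 2W/(ρv²S) = 2×3953.4/(0.918×29.9²×16.3) = 0.5911.
CD = 0.0108 + 0.0237 × 0.5911² = 0.01908.
L/D = CL/CD = 0.5911 / 0.01908 = 31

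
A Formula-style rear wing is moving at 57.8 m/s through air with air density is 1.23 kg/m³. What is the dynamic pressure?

q = ½ρv² = ½ × 1.23 × 57.8² = 2050 Pa

q = 2050 Pa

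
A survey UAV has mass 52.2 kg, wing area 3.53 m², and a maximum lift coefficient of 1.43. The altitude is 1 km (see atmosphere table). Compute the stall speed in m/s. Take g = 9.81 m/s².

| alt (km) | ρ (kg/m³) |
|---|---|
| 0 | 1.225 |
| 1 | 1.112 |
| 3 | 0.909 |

V_stall = 13.5 m/s

At 1 km, from the table: ρ = 1.112 kg/m³.
Stall occurs when L = W at CL,max. W = mg = 52.2 × 9.81 = 512.1 N.
V_stall = √(2W/(ρ·S·CL,max)) = √(2 × 512.1 / (1.112 × 3.53 × 1.43))
V_stall = √182.5 = 13.5 m/s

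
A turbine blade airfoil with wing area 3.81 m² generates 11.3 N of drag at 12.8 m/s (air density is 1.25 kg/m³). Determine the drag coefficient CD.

CD = 0.029

From D = ½ρv²S·CD, rearranging gives CD = 2D/(ρv²S).
CD = 2 × 11.3 / (1.25 × 12.8² × 3.81) = 0.029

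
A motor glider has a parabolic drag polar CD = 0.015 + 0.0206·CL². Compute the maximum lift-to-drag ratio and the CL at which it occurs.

For CD = CD0 + K·CL², (L/D)max occurs at CL* = √(CD0/K) and equals 1/(2√(K·CD0)).
(L/D)max = 1/(2√(0.0206 × 0.015)) = 1/(2 × 0.01758) = 28.4
CL* = √(0.015/0.0206) = 0.853

(L/D)max = 28.4, at CL = 0.853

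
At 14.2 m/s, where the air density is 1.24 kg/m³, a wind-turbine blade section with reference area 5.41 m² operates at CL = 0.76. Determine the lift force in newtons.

Dynamic pressure q = ½ρv² = ½ × 1.24 × 14.2² = 125 Pa.
L = q·S·CL = 125 × 5.41 × 0.76 = 514 N

L = 514 N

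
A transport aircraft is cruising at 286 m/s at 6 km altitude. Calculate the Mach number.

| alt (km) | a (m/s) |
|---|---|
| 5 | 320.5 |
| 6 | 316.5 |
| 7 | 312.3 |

M = 0.904

At 6 km, from the table: a = 316.5 m/s.
M = v/a = 286 / 316.5 = 0.904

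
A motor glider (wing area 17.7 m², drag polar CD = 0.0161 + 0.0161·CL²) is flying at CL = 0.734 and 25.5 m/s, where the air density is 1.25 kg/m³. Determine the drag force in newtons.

CD = 0.0161 + 0.0161 × 0.734² = 0.02477
D = ½ρv²S·CD = ½ × 1.25 × 25.5² × 17.7 × 0.02477 = 178 N

D = 178 N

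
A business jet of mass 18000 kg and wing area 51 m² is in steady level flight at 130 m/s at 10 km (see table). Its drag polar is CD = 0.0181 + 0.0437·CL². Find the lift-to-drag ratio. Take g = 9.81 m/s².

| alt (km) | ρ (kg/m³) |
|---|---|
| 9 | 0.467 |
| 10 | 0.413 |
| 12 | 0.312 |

At 10 km, from the table: ρ = 0.413 kg/m³.
In steady level flight, lift balances weight: W = mg = 18000 × 9.81 = 1.7658×10^5 N.
q = ½ρv² = ½ × 0.413 × 130² = 3490 Pa.
Required CL = L/(qS) = 1.7658×10^5/(3490·51) = 0.9921.
CD = 0.0181 + 0.0437 × 0.9921² = 0.06111.
L/D = CL/CD = 0.9921 / 0.06111 = 16.2

L/D = 16.2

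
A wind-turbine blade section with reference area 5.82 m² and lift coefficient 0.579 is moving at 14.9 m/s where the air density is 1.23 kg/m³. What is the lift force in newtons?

L = ½ρv²S·CL = ½ × 1.23 × 14.9² × 5.82 × 0.579 = 460 N

L = 460 N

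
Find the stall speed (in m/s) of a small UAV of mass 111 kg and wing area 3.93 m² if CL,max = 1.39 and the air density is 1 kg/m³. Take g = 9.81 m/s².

At stall, lift equals weight: L = W = m·g = 111 × 9.81 = 1089 N.
From L = ½ρV²S·CL,max = W: V_stall = √(2W/(ρSCL,max)) = √(2·1089/(1·3.93·1.39))
V_stall = √398.7 = 20 m/s

V_stall = 20 m/s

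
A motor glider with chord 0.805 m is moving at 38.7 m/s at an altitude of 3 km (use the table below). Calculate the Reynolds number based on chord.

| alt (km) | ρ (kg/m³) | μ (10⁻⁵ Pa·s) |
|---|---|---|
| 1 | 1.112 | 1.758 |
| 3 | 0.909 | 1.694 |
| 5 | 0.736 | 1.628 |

Re = 1.67×10^6

At 3 km, from the table: ρ = 0.909 kg/m³, μ = 1.694×10⁻⁵ Pa·s.
Re = ρ·v·c/μ = 0.909 × 38.7 × 0.805 / (1.694×10⁻⁵) = 1.67×10^6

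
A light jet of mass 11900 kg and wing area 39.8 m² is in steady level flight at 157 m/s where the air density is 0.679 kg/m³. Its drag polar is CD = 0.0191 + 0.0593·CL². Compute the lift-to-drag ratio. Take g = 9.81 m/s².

In steady level flight, lift balances weight: W = mg = 11900 × 9.81 = 1.1674×10^5 N.
q = ½ρv² = ½ × 0.679 × 157² = 8368 Pa.
CL = W/(q·S) = 1.1674×10^5 / (8368 × 39.8) = 0.3505.
CD = 0.0191 + 0.0593 × 0.3505² = 0.02639.
L/D = CL/CD = 0.3505 / 0.02639 = 13.3

L/D = 13.3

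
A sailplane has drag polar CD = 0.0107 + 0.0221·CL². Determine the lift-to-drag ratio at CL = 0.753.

L/D = 32.4

CD = 0.0107 + 0.0221 × 0.753² = 0.02323
L/D = CL/CD = 0.753 / 0.02323 = 32.4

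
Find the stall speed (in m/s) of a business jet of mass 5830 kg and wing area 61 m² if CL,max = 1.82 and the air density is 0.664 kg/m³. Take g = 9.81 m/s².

Weight W = mg = 5830 × 9.81 = 57190 N.
From L = ½ρV²S·CL,max = W: V_stall = √(2W/(ρSCL,max)) = √(2·57190/(0.664·61·1.82))
V_stall = √1552 = 39.4 m/s

V_stall = 39.4 m/s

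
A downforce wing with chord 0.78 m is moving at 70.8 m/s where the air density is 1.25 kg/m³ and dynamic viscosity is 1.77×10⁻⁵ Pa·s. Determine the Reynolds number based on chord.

Re = ρ·v·c/μ = 1.25 × 70.8 × 0.78 / (1.77×10⁻⁵) = 3.9×10^6

Re = 3.9×10^6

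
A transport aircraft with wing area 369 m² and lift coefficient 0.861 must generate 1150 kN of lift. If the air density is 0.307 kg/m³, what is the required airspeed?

v = 154 m/s

L = ½ρv²S·CL ⇒ v = √(2L/(ρ·S·CL))
v = √(2 × 1.15×10^6 / (0.307 × 369 × 0.861)) = √23580 = 154 m/s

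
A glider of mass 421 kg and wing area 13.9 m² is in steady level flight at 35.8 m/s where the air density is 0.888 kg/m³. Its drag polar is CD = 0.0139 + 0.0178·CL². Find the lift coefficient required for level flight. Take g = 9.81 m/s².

CL = 0.522

Weight W = mg = 421 × 9.81 = 4130 N; in level flight L = W.
q = ½ρv² = ½ × 0.888 × 35.8² = 569 Pa.
CL = W/(q·S) = 4130 / (569 × 13.9) = 0.5221.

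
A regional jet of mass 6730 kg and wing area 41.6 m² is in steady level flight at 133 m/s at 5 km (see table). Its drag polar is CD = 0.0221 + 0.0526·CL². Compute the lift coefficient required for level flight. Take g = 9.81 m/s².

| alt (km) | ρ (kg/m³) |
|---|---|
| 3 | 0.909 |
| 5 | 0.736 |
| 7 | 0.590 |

CL = 0.244

At 5 km, from the table: ρ = 0.736 kg/m³.
Level flight ⇒ L = W = m·g = 6730 × 9.81 = 66021 N.
q = ½ρv² = ½ × 0.736 × 133² = 6510 Pa.
CL = 2W/(ρv²S) = 2×66021/(0.736×133²×41.6) = 0.2438.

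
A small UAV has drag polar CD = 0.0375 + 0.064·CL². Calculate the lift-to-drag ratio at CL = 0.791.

L/D = 10.2

CD = 0.0375 + 0.064 × 0.791² = 0.07754
L/D = CL/CD = 0.791 / 0.07754 = 10.2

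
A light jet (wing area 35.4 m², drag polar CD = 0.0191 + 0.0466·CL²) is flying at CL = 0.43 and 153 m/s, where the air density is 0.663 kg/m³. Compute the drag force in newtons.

D = 7610 N

CD = 0.0191 + 0.0466 × 0.43² = 0.02772
D = ½ρv²S·CD = ½ × 0.663 × 153² × 35.4 × 0.02772 = 7610 N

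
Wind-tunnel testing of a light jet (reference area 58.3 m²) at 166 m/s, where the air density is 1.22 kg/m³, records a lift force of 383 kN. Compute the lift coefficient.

From L = ½ρv²S·CL, rearranging gives CL = 2L/(ρv²S).
CL = 2 × 3.83×10^5 / (1.22 × 166² × 58.3) = 0.391

CL = 0.391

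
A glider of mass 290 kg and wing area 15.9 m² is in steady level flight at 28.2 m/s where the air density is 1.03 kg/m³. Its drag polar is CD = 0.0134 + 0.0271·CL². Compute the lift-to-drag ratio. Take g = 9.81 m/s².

Weight W = mg = 290 × 9.81 = 2844.9 N; in level flight L = W.
Dynamic pressure q = 0.5 × 1.03 × 28.2² = 409.5 Pa.
Required CL = L/(qS) = 2844.9/(409.5·15.9) = 0.4369.
CD = 0.0134 + 0.0271 × 0.4369² = 0.01857.
L/D = CL/CD = 0.4369 / 0.01857 = 23.5

L/D = 23.5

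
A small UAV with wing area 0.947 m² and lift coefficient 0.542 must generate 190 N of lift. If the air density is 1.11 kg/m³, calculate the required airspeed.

L = ½ρv²S·CL ⇒ v = √(2L/(ρ·S·CL))
v = √(2 × 190 / (1.11 × 0.947 × 0.542)) = √667 = 25.8 m/s

v = 25.8 m/s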